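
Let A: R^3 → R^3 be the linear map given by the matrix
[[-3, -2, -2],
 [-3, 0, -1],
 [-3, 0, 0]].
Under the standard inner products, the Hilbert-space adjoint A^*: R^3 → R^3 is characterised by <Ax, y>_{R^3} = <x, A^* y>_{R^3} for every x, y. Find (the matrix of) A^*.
A^* = A^T =
[[-3, -3, -3],
 [-2, 0, 0],
 [-2, -1, 0]]

For real matrices with standard dot products, the defining identity <Ax, y> = <x, A^* y> gives (Ax)^T y = x^T (A^*) y, i.e. x^T A^T y = x^T (A^*) y. Since this holds for all x, y, we must have A^* = A^T. Therefore
A^* =
[[-3, -3, -3],
 [-2, 0, 0],
 [-2, -1, 0]].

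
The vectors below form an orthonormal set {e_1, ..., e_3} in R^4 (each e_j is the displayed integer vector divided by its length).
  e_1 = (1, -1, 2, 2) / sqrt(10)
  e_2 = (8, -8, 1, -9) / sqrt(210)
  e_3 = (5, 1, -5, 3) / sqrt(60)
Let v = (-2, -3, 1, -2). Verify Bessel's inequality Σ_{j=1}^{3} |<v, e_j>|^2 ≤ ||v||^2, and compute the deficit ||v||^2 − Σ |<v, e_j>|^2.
Σ |<v, e_j>|^2 = 461/35; ||v||^2 = 18; deficit = 169/35

Write each e_j = u_j / sqrt(<u_j, u_j>) where u_j is the displayed integer vector. Then <v, e_j> = <v, u_j> / sqrt(<u_j, u_j>), so |<v, e_j>|^2 = <v, u_j>^2 / <u_j, u_j>.
Coefficients: <v, e_1> = -1/sqrt(10), <v, e_2> = 27/sqrt(210), <v, e_3> = -24/sqrt(60).
Square and sum: Σ |<v, e_j>|^2 = 461/35.
Compute ||v||^2 = v·v = 18.
Deficit = 18 − 461/35 = 169/35 ≥ 0, confirming Bessel's inequality. (The deficit equals ||v − Σ <v,e_j> e_j||^2, the squared distance from v to span{e_j}.)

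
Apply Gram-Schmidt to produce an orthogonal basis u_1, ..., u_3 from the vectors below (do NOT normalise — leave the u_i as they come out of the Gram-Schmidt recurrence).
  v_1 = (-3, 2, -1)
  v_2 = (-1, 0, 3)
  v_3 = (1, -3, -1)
Orthogonal basis:
  u_1 = (-3, 2, -1)
  u_2 = (-1, 0, 3)
  u_3 = (-39/35, -13/7, -13/35)

Apply the Gram-Schmidt recurrence
  u_1 = v_1
  u_i = v_i − Σ_{j<i} ((v_i · u_j) / (u_j · u_j)) · u_j.

Step by step this gives:
  u_1 = (-3, 2, -1)
  u_2 = (-1, 0, 3)
  u_3 = (-39/35, -13/7, -13/35)

Orthogonality check:
  u_2 · u_1 = 0 (should be 0)
  u_3 · u_1 = 0 (should be 0)
  u_3 · u_2 = 0 (should be 0)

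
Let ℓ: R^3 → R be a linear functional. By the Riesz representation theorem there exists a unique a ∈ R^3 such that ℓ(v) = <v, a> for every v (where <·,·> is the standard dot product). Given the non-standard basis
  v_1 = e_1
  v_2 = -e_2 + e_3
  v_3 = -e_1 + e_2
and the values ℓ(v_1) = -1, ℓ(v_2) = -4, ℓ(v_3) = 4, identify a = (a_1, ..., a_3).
a = (-1, 3, -1)

Write a = (a_1, ..., a_3) in the standard basis. For each basis vector v_i, ℓ(v_i) = <v_i, a> is a linear equation in the a_j's. Collect the n equations into a matrix system V a = ℓ, where row i of V is v_i (expressed in the standard basis). Since V is invertible (lower-triangular with 1s on the diagonal, up to permutation), solve by back-substitution:
  V =
[[1, 0, 0],
 [0, -1, 1],
 [-1, 1, 0]]
  V a = (-1, -4, 4)
Solving gives a = (-1, 3, -1).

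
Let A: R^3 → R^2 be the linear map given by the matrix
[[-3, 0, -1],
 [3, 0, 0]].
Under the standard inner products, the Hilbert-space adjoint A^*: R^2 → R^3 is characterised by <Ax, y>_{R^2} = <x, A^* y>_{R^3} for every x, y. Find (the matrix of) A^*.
A^* = A^T =
[[-3, 3],
 [0, 0],
 [-1, 0]]

For real matrices with standard dot products, the defining identity <Ax, y> = <x, A^* y> gives (Ax)^T y = x^T (A^*) y, i.e. x^T A^T y = x^T (A^*) y. Since this holds for all x, y, we must have A^* = A^T. Therefore
A^* =
[[-3, 3],
 [0, 0],
 [-1, 0]].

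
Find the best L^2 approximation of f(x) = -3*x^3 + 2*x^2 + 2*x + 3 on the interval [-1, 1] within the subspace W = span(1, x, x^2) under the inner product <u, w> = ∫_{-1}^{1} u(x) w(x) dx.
g(x) = 2*x^2 + x/5 + 3

The best approximation g ∈ W is the orthogonal projection of f onto W. Writing g = a_0 + a_1 x + a_2 x^2, the coefficients solve the normal equations G · a = b where
  G_{ij} = <φ_i, φ_j> and b_i = <f, φ_i>, with φ_0 = 1, φ_1 = x, φ_2 = x^2.
G =
  [2, 0, 2/3]
  [0, 2/3, 0]
  [2/3, 0, 2/5],
b = (22/3, 2/15, 14/5).
Solving gives a_0 = 3, a_1 = 1/5, a_2 = 2, so
  g(x) = 2*x^2 + x/5 + 3.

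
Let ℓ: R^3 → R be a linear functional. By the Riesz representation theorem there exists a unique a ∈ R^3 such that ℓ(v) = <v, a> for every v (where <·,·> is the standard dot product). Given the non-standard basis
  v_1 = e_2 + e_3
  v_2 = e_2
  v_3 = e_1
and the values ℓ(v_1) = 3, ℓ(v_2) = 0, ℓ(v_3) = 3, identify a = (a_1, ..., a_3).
a = (3, 0, 3)

Write a = (a_1, ..., a_3) in the standard basis. For each basis vector v_i, ℓ(v_i) = <v_i, a> is a linear equation in the a_j's. Collect the n equations into a matrix system V a = ℓ, where row i of V is v_i (expressed in the standard basis). Since V is invertible (lower-triangular with 1s on the diagonal, up to permutation), solve by back-substitution:
  V =
[[0, 1, 1],
 [0, 1, 0],
 [1, 0, 0]]
  V a = (3, 0, 3)
Solving gives a = (3, 0, 3).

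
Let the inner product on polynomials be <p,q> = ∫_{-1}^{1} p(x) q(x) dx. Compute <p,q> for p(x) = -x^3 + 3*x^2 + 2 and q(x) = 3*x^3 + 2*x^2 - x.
<p,q> = 484/105

Expand the product: p(x)·q(x) = -3*x^6 + 7*x^5 + 7*x^4 + 3*x^3 + 4*x^2 - 2*x.
∫_{-1}^{1} of each monomial x^k gives [2/(k+1) if k even, 0 if k odd]. Integrating term-by-term (or equivalently evaluating the antiderivative F(x) = -3*x^7/7 + 7*x^6/6 + 7*x^5/5 + 3*x^4/4 + 4*x^3/3 - x^2 at the endpoints):
  F(1) − F(−1) = 451/140 − (-583/420) = 484/105.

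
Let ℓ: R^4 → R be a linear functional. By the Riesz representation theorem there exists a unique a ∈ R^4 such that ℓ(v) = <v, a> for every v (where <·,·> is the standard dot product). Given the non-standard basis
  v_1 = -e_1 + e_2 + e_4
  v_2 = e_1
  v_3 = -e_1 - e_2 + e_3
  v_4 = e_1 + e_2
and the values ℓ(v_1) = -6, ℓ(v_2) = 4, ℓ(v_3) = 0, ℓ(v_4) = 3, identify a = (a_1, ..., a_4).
a = (4, -1, 3, -1)

Write a = (a_1, ..., a_4) in the standard basis. For each basis vector v_i, ℓ(v_i) = <v_i, a> is a linear equation in the a_j's. Collect the n equations into a matrix system V a = ℓ, where row i of V is v_i (expressed in the standard basis). Since V is invertible (lower-triangular with 1s on the diagonal, up to permutation), solve by back-substitution:
  V =
[[-1, 1, 0, 1],
 [1, 0, 0, 0],
 [-1, -1, 1, 0],
 [1, 1, 0, 0]]
  V a = (-6, 4, 0, 3)
Solving gives a = (4, -1, 3, -1).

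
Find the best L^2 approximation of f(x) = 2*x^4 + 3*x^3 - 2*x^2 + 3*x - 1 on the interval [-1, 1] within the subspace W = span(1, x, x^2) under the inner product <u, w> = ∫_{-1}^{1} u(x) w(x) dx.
g(x) = -2*x^2/7 + 24*x/5 - 41/35

The best approximation g ∈ W is the orthogonal projection of f onto W. Writing g = a_0 + a_1 x + a_2 x^2, the coefficients solve the normal equations G · a = b where
  G_{ij} = <φ_i, φ_j> and b_i = <f, φ_i>, with φ_0 = 1, φ_1 = x, φ_2 = x^2.
G =
  [2, 0, 2/3]
  [0, 2/3, 0]
  [2/3, 0, 2/5],
b = (-38/15, 16/5, -94/105).
Solving gives a_0 = -41/35, a_1 = 24/5, a_2 = -2/7, so
  g(x) = -2*x^2/7 + 24*x/5 - 41/35.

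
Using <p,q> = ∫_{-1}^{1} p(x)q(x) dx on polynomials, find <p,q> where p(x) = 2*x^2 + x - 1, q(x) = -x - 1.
<p,q> = 0

Expand the product: p(x)·q(x) = -2*x^3 - 3*x^2 + 1.
∫_{-1}^{1} of each monomial x^k gives [2/(k+1) if k even, 0 if k odd]. Integrating term-by-term (or equivalently evaluating the antiderivative F(x) = -x^4/2 - x^3 + x at the endpoints):
  F(1) − F(−1) = -1/2 − (-1/2) = 0.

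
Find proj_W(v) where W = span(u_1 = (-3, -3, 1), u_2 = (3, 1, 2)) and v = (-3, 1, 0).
proj_W(v) = (-144/83, -52/83, -90/83)

Set up U = [u_1 | ... | u_2] ∈ R^(3×2). The projector onto W = col(U) is P = U (U^T U)^(-1) U^T.
Compute U^T U =
  [19, -10]
  [-10, 14],
and U^T v = (6, -8).
Solve U^T U · c = U^T v for the coefficients: c = (2/83, -46/83). The projection is proj_W(v) = U c.
Check: (v - proj_W(v)) · u_1 = 0  (should be 0).
Check: (v - proj_W(v)) · u_2 = 0  (should be 0).
Result: proj_W(v) = (-144/83, -52/83, -90/83).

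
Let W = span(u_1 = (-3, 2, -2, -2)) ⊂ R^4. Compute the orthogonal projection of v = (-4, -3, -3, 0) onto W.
proj_W(v) = (-12/7, 8/7, -8/7, -8/7)

Set up U = [u_1 | ... | u_1] ∈ R^(4×1). The projector onto W = col(U) is P = U (U^T U)^(-1) U^T.
Compute U^T U =
  [21],
and U^T v = (12).
Solve U^T U · c = U^T v for the coefficients: c = (4/7). The projection is proj_W(v) = U c.
Check: (v - proj_W(v)) · u_1 = 0  (should be 0).
Result: proj_W(v) = (-12/7, 8/7, -8/7, -8/7).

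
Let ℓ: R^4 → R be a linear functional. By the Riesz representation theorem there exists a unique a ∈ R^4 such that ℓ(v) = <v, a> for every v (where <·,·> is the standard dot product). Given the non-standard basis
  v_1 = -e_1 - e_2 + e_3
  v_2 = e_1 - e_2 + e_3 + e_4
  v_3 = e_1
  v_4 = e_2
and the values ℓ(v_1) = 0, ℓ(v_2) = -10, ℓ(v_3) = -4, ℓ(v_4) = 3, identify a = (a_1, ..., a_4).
a = (-4, 3, -1, -2)

Write a = (a_1, ..., a_4) in the standard basis. For each basis vector v_i, ℓ(v_i) = <v_i, a> is a linear equation in the a_j's. Collect the n equations into a matrix system V a = ℓ, where row i of V is v_i (expressed in the standard basis). Since V is invertible (lower-triangular with 1s on the diagonal, up to permutation), solve by back-substitution:
  V =
[[-1, -1, 1, 0],
 [1, -1, 1, 1],
 [1, 0, 0, 0],
 [0, 1, 0, 0]]
  V a = (0, -10, -4, 3)
Solving gives a = (-4, 3, -1, -2).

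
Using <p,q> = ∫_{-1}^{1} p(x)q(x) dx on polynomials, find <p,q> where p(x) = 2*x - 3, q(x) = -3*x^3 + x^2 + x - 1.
<p,q> = 44/15

Expand the product: p(x)·q(x) = -6*x^4 + 11*x^3 - x^2 - 5*x + 3.
∫_{-1}^{1} of each monomial x^k gives [2/(k+1) if k even, 0 if k odd]. Integrating term-by-term (or equivalently evaluating the antiderivative F(x) = -6*x^5/5 + 11*x^4/4 - x^3/3 - 5*x^2/2 + 3*x at the endpoints):
  F(1) − F(−1) = 103/60 − (-73/60) = 44/15.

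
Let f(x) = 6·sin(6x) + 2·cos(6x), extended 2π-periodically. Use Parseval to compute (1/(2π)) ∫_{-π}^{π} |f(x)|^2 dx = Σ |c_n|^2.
Σ |c_n|^2 = 20

Expand |f|^2 and use orthogonality of {sin(nx), cos(mx)} on [-π, π]:
  ∫_{-π}^{π} sin(nx)^2 dx = π, ∫ cos(mx)^2 dx = π, and cross terms integrate to 0.
So ∫_{-π}^{π} f(x)^2 dx = 6^2 · π + 2^2 · π = (36 + 4)π.
Divide by 2π: (36 + 4)/2 = 20.
By Parseval, this equals Σ |c_n|^2.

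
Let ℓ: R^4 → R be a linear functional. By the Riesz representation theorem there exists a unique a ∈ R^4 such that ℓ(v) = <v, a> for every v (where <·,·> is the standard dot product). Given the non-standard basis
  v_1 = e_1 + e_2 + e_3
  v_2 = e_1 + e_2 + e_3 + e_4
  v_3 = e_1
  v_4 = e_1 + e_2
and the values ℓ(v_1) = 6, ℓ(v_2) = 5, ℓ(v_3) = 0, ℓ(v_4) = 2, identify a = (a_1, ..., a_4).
a = (0, 2, 4, -1)

Write a = (a_1, ..., a_4) in the standard basis. For each basis vector v_i, ℓ(v_i) = <v_i, a> is a linear equation in the a_j's. Collect the n equations into a matrix system V a = ℓ, where row i of V is v_i (expressed in the standard basis). Since V is invertible (lower-triangular with 1s on the diagonal, up to permutation), solve by back-substitution:
  V =
[[1, 1, 1, 0],
 [1, 1, 1, 1],
 [1, 0, 0, 0],
 [1, 1, 0, 0]]
  V a = (6, 5, 0, 2)
Solving gives a = (0, 2, 4, -1).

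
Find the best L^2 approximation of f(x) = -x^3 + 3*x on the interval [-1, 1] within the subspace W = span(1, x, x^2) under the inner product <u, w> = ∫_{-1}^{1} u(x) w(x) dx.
g(x) = 12*x/5

The best approximation g ∈ W is the orthogonal projection of f onto W. Writing g = a_0 + a_1 x + a_2 x^2, the coefficients solve the normal equations G · a = b where
  G_{ij} = <φ_i, φ_j> and b_i = <f, φ_i>, with φ_0 = 1, φ_1 = x, φ_2 = x^2.
G =
  [2, 0, 2/3]
  [0, 2/3, 0]
  [2/3, 0, 2/5],
b = (0, 8/5, 0).
Solving gives a_0 = 0, a_1 = 12/5, a_2 = 0, so
  g(x) = 12*x/5.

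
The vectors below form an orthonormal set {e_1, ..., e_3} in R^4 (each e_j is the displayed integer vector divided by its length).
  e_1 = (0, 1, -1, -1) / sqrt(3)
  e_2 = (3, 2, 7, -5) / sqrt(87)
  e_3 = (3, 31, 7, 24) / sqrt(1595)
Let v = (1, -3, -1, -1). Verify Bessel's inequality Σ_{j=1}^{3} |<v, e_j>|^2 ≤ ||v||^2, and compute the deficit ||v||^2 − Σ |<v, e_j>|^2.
Σ |<v, e_j>|^2 = 49/5; ||v||^2 = 12; deficit = 11/5

Write each e_j = u_j / sqrt(<u_j, u_j>) where u_j is the displayed integer vector. Then <v, e_j> = <v, u_j> / sqrt(<u_j, u_j>), so |<v, e_j>|^2 = <v, u_j>^2 / <u_j, u_j>.
Coefficients: <v, e_1> = -1/sqrt(3), <v, e_2> = -5/sqrt(87), <v, e_3> = -121/sqrt(1595).
Square and sum: Σ |<v, e_j>|^2 = 49/5.
Compute ||v||^2 = v·v = 12.
Deficit = 12 − 49/5 = 11/5 ≥ 0, confirming Bessel's inequality. (The deficit equals ||v − Σ <v,e_j> e_j||^2, the squared distance from v to span{e_j}.)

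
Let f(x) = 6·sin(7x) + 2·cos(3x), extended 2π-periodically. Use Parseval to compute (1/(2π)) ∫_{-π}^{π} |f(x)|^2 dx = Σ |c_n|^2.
Σ |c_n|^2 = 20

Expand |f|^2 and use orthogonality of {sin(nx), cos(mx)} on [-π, π]:
  ∫_{-π}^{π} sin(nx)^2 dx = π, ∫ cos(mx)^2 dx = π, and cross terms integrate to 0.
So ∫_{-π}^{π} f(x)^2 dx = 6^2 · π + 2^2 · π = (36 + 4)π.
Divide by 2π: (36 + 4)/2 = 20.
By Parseval, this equals Σ |c_n|^2.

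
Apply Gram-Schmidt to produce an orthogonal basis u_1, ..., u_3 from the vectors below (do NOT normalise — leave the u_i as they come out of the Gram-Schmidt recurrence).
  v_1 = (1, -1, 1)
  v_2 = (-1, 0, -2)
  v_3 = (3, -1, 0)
Orthogonal basis:
  u_1 = (1, -1, 1)
  u_2 = (0, -1, -1)
  u_3 = (5/3, 5/6, -5/6)

Apply the Gram-Schmidt recurrence
  u_1 = v_1
  u_i = v_i − Σ_{j<i} ((v_i · u_j) / (u_j · u_j)) · u_j.

Step by step this gives:
  u_1 = (1, -1, 1)
  u_2 = (0, -1, -1)
  u_3 = (5/3, 5/6, -5/6)

Orthogonality check:
  u_2 · u_1 = 0 (should be 0)
  u_3 · u_1 = 0 (should be 0)
  u_3 · u_2 = 0 (should be 0)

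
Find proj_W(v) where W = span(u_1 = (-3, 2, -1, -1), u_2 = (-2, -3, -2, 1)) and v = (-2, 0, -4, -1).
proj_W(v) = (-869/269, -88/269, -495/269, -33/269)

Set up U = [u_1 | ... | u_2] ∈ R^(4×2). The projector onto W = col(U) is P = U (U^T U)^(-1) U^T.
Compute U^T U =
  [15, 1]
  [1, 18],
and U^T v = (11, 11).
Solve U^T U · c = U^T v for the coefficients: c = (187/269, 154/269). The projection is proj_W(v) = U c.
Check: (v - proj_W(v)) · u_1 = 0  (should be 0).
Check: (v - proj_W(v)) · u_2 = 0  (should be 0).
Result: proj_W(v) = (-869/269, -88/269, -495/269, -33/269).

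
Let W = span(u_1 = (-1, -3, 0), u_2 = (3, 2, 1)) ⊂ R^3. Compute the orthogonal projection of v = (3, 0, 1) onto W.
proj_W(v) = (171/59, 2/59, 73/59)

Set up U = [u_1 | ... | u_2] ∈ R^(3×2). The projector onto W = col(U) is P = U (U^T U)^(-1) U^T.
Compute U^T U =
  [10, -9]
  [-9, 14],
and U^T v = (-3, 10).
Solve U^T U · c = U^T v for the coefficients: c = (48/59, 73/59). The projection is proj_W(v) = U c.
Check: (v - proj_W(v)) · u_1 = 0  (should be 0).
Check: (v - proj_W(v)) · u_2 = 0  (should be 0).
Result: proj_W(v) = (171/59, 2/59, 73/59).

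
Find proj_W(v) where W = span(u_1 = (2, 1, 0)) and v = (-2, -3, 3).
proj_W(v) = (-14/5, -7/5, 0)

Set up U = [u_1 | ... | u_1] ∈ R^(3×1). The projector onto W = col(U) is P = U (U^T U)^(-1) U^T.
Compute U^T U =
  [5],
and U^T v = (-7).
Solve U^T U · c = U^T v for the coefficients: c = (-7/5). The projection is proj_W(v) = U c.
Check: (v - proj_W(v)) · u_1 = 0  (should be 0).
Result: proj_W(v) = (-14/5, -7/5, 0).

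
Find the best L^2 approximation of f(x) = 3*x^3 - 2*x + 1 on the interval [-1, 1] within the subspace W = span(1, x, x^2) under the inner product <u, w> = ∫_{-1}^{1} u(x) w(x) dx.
g(x) = 1 - x/5

The best approximation g ∈ W is the orthogonal projection of f onto W. Writing g = a_0 + a_1 x + a_2 x^2, the coefficients solve the normal equations G · a = b where
  G_{ij} = <φ_i, φ_j> and b_i = <f, φ_i>, with φ_0 = 1, φ_1 = x, φ_2 = x^2.
G =
  [2, 0, 2/3]
  [0, 2/3, 0]
  [2/3, 0, 2/5],
b = (2, -2/15, 2/3).
Solving gives a_0 = 1, a_1 = -1/5, a_2 = 0, so
  g(x) = 1 - x/5.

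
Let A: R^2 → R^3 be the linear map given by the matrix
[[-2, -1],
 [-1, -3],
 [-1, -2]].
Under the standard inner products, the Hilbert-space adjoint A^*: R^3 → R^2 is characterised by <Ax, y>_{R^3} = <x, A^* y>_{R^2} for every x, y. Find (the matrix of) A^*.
A^* = A^T =
[[-2, -1, -1],
 [-1, -3, -2]]

For real matrices with standard dot products, the defining identity <Ax, y> = <x, A^* y> gives (Ax)^T y = x^T (A^*) y, i.e. x^T A^T y = x^T (A^*) y. Since this holds for all x, y, we must have A^* = A^T. Therefore
A^* =
[[-2, -1, -1],
 [-1, -3, -2]].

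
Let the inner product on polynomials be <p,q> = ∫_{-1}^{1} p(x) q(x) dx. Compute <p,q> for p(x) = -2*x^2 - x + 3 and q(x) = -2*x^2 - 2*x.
<p,q> = -16/15

Expand the product: p(x)·q(x) = 4*x^4 + 6*x^3 - 4*x^2 - 6*x.
∫_{-1}^{1} of each monomial x^k gives [2/(k+1) if k even, 0 if k odd]. Integrating term-by-term (or equivalently evaluating the antiderivative F(x) = 4*x^5/5 + 3*x^4/2 - 4*x^3/3 - 3*x^2 at the endpoints):
  F(1) − F(−1) = -61/30 − (-29/30) = -16/15.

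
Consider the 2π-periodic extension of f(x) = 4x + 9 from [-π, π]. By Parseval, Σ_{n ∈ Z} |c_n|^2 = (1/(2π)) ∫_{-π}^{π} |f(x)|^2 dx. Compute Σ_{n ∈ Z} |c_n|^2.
Σ |c_n|^2 = 16π^2/3 + 81

Expand and integrate term by term over [-π, π]:
  ∫ (4x)^2 dx = 16·(2π^3/3); ∫ 2·4·(9)·x dx = 0 (odd integrand); ∫ 9^2 dx = 81·2π.
So (1/(2π)) ∫_{-π}^{π} (4x + 9)^2 dx = 16π^2/3 + 81 = 16π^2/3 + 81.
Parseval ⇒ Σ |c_n|^2 = 16π^2/3 + 81.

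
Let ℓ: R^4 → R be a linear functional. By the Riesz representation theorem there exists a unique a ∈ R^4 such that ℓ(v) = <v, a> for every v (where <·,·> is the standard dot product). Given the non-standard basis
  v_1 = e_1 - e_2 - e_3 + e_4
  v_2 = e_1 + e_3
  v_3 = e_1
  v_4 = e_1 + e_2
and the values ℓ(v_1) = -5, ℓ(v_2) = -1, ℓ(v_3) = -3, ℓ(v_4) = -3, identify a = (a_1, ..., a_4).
a = (-3, 0, 2, 0)

Write a = (a_1, ..., a_4) in the standard basis. For each basis vector v_i, ℓ(v_i) = <v_i, a> is a linear equation in the a_j's. Collect the n equations into a matrix system V a = ℓ, where row i of V is v_i (expressed in the standard basis). Since V is invertible (lower-triangular with 1s on the diagonal, up to permutation), solve by back-substitution:
  V =
[[1, -1, -1, 1],
 [1, 0, 1, 0],
 [1, 0, 0, 0],
 [1, 1, 0, 0]]
  V a = (-5, -1, -3, -3)
Solving gives a = (-3, 0, 2, 0).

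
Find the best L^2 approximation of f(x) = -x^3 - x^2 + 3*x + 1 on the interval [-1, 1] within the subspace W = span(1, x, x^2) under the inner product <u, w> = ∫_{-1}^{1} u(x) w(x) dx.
g(x) = -x^2 + 12*x/5 + 1

The best approximation g ∈ W is the orthogonal projection of f onto W. Writing g = a_0 + a_1 x + a_2 x^2, the coefficients solve the normal equations G · a = b where
  G_{ij} = <φ_i, φ_j> and b_i = <f, φ_i>, with φ_0 = 1, φ_1 = x, φ_2 = x^2.
G =
  [2, 0, 2/3]
  [0, 2/3, 0]
  [2/3, 0, 2/5],
b = (4/3, 8/5, 4/15).
Solving gives a_0 = 1, a_1 = 12/5, a_2 = -1, so
  g(x) = -x^2 + 12*x/5 + 1.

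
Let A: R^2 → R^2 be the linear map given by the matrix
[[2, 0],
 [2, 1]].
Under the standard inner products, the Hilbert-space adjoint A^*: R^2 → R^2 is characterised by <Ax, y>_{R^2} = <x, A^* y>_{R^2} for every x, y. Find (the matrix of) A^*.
A^* = A^T =
[[2, 2],
 [0, 1]]

For real matrices with standard dot products, the defining identity <Ax, y> = <x, A^* y> gives (Ax)^T y = x^T (A^*) y, i.e. x^T A^T y = x^T (A^*) y. Since this holds for all x, y, we must have A^* = A^T. Therefore
A^* =
[[2, 2],
 [0, 1]].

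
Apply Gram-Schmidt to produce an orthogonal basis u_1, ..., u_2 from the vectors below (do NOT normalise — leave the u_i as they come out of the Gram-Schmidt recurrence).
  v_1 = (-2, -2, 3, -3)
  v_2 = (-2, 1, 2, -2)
Orthogonal basis:
  u_1 = (-2, -2, 3, -3)
  u_2 = (-12/13, 27/13, 5/13, -5/13)

Apply the Gram-Schmidt recurrence
  u_1 = v_1
  u_i = v_i − Σ_{j<i} ((v_i · u_j) / (u_j · u_j)) · u_j.

Step by step this gives:
  u_1 = (-2, -2, 3, -3)
  u_2 = (-12/13, 27/13, 5/13, -5/13)

Orthogonality check:
  u_2 · u_1 = 0 (should be 0)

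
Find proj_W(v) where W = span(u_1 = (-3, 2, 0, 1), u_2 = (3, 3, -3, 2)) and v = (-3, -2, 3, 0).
proj_W(v) = (-1386/433, -731/433, 993/433, -531/433)

Set up U = [u_1 | ... | u_2] ∈ R^(4×2). The projector onto W = col(U) is P = U (U^T U)^(-1) U^T.
Compute U^T U =
  [14, -1]
  [-1, 31],
and U^T v = (5, -24).
Solve U^T U · c = U^T v for the coefficients: c = (131/433, -331/433). The projection is proj_W(v) = U c.
Check: (v - proj_W(v)) · u_1 = 0  (should be 0).
Check: (v - proj_W(v)) · u_2 = 0  (should be 0).
Result: proj_W(v) = (-1386/433, -731/433, 993/433, -531/433).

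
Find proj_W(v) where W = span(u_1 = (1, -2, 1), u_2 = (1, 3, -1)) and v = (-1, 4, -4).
proj_W(v) = (-41/30, 71/15, -13/6)

Set up U = [u_1 | ... | u_2] ∈ R^(3×2). The projector onto W = col(U) is P = U (U^T U)^(-1) U^T.
Compute U^T U =
  [6, -6]
  [-6, 11],
and U^T v = (-13, 15).
Solve U^T U · c = U^T v for the coefficients: c = (-53/30, 2/5). The projection is proj_W(v) = U c.
Check: (v - proj_W(v)) · u_1 = 0  (should be 0).
Check: (v - proj_W(v)) · u_2 = 0  (should be 0).
Result: proj_W(v) = (-41/30, 71/15, -13/6).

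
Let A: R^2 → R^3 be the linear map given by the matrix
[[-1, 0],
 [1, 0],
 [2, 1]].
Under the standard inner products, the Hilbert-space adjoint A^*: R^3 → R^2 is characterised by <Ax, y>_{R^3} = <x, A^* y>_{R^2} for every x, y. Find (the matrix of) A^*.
A^* = A^T =
[[-1, 1, 2],
 [0, 0, 1]]

For real matrices with standard dot products, the defining identity <Ax, y> = <x, A^* y> gives (Ax)^T y = x^T (A^*) y, i.e. x^T A^T y = x^T (A^*) y. Since this holds for all x, y, we must have A^* = A^T. Therefore
A^* =
[[-1, 1, 2],
 [0, 0, 1]].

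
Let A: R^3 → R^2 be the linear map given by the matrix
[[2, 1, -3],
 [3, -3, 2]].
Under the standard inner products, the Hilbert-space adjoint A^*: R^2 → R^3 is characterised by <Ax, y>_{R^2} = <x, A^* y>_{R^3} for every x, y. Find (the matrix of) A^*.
A^* = A^T =
[[2, 3],
 [1, -3],
 [-3, 2]]

For real matrices with standard dot products, the defining identity <Ax, y> = <x, A^* y> gives (Ax)^T y = x^T (A^*) y, i.e. x^T A^T y = x^T (A^*) y. Since this holds for all x, y, we must have A^* = A^T. Therefore
A^* =
[[2, 3],
 [1, -3],
 [-3, 2]].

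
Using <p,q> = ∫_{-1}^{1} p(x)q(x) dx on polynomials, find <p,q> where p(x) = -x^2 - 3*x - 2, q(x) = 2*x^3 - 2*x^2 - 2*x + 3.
<p,q> = -134/15

Expand the product: p(x)·q(x) = -2*x^5 - 4*x^4 + 4*x^3 + 7*x^2 - 5*x - 6.
∫_{-1}^{1} of each monomial x^k gives [2/(k+1) if k even, 0 if k odd]. Integrating term-by-term (or equivalently evaluating the antiderivative F(x) = -x^6/3 - 4*x^5/5 + x^4 + 7*x^3/3 - 5*x^2/2 - 6*x at the endpoints):
  F(1) − F(−1) = -63/10 − (79/30) = -134/15.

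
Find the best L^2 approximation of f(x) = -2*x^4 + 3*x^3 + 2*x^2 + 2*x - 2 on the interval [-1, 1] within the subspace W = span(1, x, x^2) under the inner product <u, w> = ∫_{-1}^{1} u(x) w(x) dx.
g(x) = 2*x^2/7 + 19*x/5 - 64/35

The best approximation g ∈ W is the orthogonal projection of f onto W. Writing g = a_0 + a_1 x + a_2 x^2, the coefficients solve the normal equations G · a = b where
  G_{ij} = <φ_i, φ_j> and b_i = <f, φ_i>, with φ_0 = 1, φ_1 = x, φ_2 = x^2.
G =
  [2, 0, 2/3]
  [0, 2/3, 0]
  [2/3, 0, 2/5],
b = (-52/15, 38/15, -116/105).
Solving gives a_0 = -64/35, a_1 = 19/5, a_2 = 2/7, so
  g(x) = 2*x^2/7 + 19*x/5 - 64/35.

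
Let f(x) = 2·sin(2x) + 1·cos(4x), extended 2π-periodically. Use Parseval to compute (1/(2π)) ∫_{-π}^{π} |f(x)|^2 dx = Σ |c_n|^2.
Σ |c_n|^2 = 5/2

Expand |f|^2 and use orthogonality of {sin(nx), cos(mx)} on [-π, π]:
  ∫_{-π}^{π} sin(nx)^2 dx = π, ∫ cos(mx)^2 dx = π, and cross terms integrate to 0.
So ∫_{-π}^{π} f(x)^2 dx = 2^2 · π + 1^2 · π = (4 + 1)π.
Divide by 2π: (4 + 1)/2 = 5/2.
By Parseval, this equals Σ |c_n|^2.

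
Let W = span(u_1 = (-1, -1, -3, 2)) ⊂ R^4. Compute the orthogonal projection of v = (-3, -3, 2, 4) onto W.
proj_W(v) = (-8/15, -8/15, -8/5, 16/15)

Set up U = [u_1 | ... | u_1] ∈ R^(4×1). The projector onto W = col(U) is P = U (U^T U)^(-1) U^T.
Compute U^T U =
  [15],
and U^T v = (8).
Solve U^T U · c = U^T v for the coefficients: c = (8/15). The projection is proj_W(v) = U c.
Check: (v - proj_W(v)) · u_1 = 0  (should be 0).
Result: proj_W(v) = (-8/15, -8/15, -8/5, 16/15).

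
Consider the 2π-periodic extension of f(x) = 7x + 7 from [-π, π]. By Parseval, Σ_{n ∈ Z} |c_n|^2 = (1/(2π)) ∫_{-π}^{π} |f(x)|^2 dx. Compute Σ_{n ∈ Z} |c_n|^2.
Σ |c_n|^2 = 49π^2/3 + 49

Expand and integrate term by term over [-π, π]:
  ∫ (7x)^2 dx = 49·(2π^3/3); ∫ 2·7·(7)·x dx = 0 (odd integrand); ∫ 7^2 dx = 49·2π.
So (1/(2π)) ∫_{-π}^{π} (7x + 7)^2 dx = 49π^2/3 + 49 = 49π^2/3 + 49.
Parseval ⇒ Σ |c_n|^2 = 49π^2/3 + 49.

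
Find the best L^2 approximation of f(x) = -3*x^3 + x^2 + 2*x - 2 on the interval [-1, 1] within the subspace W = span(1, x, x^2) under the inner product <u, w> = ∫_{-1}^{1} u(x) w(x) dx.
g(x) = x^2 + x/5 - 2

The best approximation g ∈ W is the orthogonal projection of f onto W. Writing g = a_0 + a_1 x + a_2 x^2, the coefficients solve the normal equations G · a = b where
  G_{ij} = <φ_i, φ_j> and b_i = <f, φ_i>, with φ_0 = 1, φ_1 = x, φ_2 = x^2.
G =
  [2, 0, 2/3]
  [0, 2/3, 0]
  [2/3, 0, 2/5],
b = (-10/3, 2/15, -14/15).
Solving gives a_0 = -2, a_1 = 1/5, a_2 = 1, so
  g(x) = x^2 + x/5 - 2.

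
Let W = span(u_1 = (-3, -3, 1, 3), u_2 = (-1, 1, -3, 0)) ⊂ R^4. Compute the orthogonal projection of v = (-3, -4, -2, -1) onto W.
proj_W(v) = (-761/299, -385/299, -373/299, 573/299)

Set up U = [u_1 | ... | u_2] ∈ R^(4×2). The projector onto W = col(U) is P = U (U^T U)^(-1) U^T.
Compute U^T U =
  [28, -3]
  [-3, 11],
and U^T v = (16, 5).
Solve U^T U · c = U^T v for the coefficients: c = (191/299, 188/299). The projection is proj_W(v) = U c.
Check: (v - proj_W(v)) · u_1 = 0  (should be 0).
Check: (v - proj_W(v)) · u_2 = 0  (should be 0).
Result: proj_W(v) = (-761/299, -385/299, -373/299, 573/299).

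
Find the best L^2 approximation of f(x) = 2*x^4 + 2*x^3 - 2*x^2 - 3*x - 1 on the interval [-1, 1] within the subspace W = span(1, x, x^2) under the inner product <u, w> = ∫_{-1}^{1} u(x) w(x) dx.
g(x) = -2*x^2/7 - 9*x/5 - 41/35

The best approximation g ∈ W is the orthogonal projection of f onto W. Writing g = a_0 + a_1 x + a_2 x^2, the coefficients solve the normal equations G · a = b where
  G_{ij} = <φ_i, φ_j> and b_i = <f, φ_i>, with φ_0 = 1, φ_1 = x, φ_2 = x^2.
G =
  [2, 0, 2/3]
  [0, 2/3, 0]
  [2/3, 0, 2/5],
b = (-38/15, -6/5, -94/105).
Solving gives a_0 = -41/35, a_1 = -9/5, a_2 = -2/7, so
  g(x) = -2*x^2/7 - 9*x/5 - 41/35.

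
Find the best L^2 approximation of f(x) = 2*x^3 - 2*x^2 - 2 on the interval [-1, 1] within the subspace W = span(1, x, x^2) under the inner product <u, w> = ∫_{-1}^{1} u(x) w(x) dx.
g(x) = -2*x^2 + 6*x/5 - 2

The best approximation g ∈ W is the orthogonal projection of f onto W. Writing g = a_0 + a_1 x + a_2 x^2, the coefficients solve the normal equations G · a = b where
  G_{ij} = <φ_i, φ_j> and b_i = <f, φ_i>, with φ_0 = 1, φ_1 = x, φ_2 = x^2.
G =
  [2, 0, 2/3]
  [0, 2/3, 0]
  [2/3, 0, 2/5],
b = (-16/3, 4/5, -32/15).
Solving gives a_0 = -2, a_1 = 6/5, a_2 = -2, so
  g(x) = -2*x^2 + 6*x/5 - 2.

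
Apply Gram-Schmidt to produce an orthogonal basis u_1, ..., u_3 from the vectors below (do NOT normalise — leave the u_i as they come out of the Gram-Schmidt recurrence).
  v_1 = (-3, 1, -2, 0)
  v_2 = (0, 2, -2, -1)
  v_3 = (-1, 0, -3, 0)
Orthogonal basis:
  u_1 = (-3, 1, -2, 0)
  u_2 = (9/7, 11/7, -8/7, -1)
  u_3 = (1/2, -7/6, -4/3, 1/3)

Apply the Gram-Schmidt recurrence
  u_1 = v_1
  u_i = v_i − Σ_{j<i} ((v_i · u_j) / (u_j · u_j)) · u_j.

Step by step this gives:
  u_1 = (-3, 1, -2, 0)
  u_2 = (9/7, 11/7, -8/7, -1)
  u_3 = (1/2, -7/6, -4/3, 1/3)

Orthogonality check:
  u_2 · u_1 = 0 (should be 0)
  u_3 · u_1 = 0 (should be 0)
  u_3 · u_2 = 0 (should be 0)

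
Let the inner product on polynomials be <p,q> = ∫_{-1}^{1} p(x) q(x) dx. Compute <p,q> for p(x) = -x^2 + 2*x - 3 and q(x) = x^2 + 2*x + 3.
<p,q> = -296/15

Expand the product: p(x)·q(x) = -x^4 - 2*x^2 - 9.
∫_{-1}^{1} of each monomial x^k gives [2/(k+1) if k even, 0 if k odd]. Integrating term-by-term (or equivalently evaluating the antiderivative F(x) = -x^5/5 - 2*x^3/3 - 9*x at the endpoints):
  F(1) − F(−1) = -148/15 − (148/15) = -296/15.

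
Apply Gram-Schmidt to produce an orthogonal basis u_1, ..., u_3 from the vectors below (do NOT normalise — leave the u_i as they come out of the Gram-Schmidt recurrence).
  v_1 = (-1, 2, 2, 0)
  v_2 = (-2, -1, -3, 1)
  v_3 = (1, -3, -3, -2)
Orthogonal basis:
  u_1 = (-1, 2, 2, 0)
  u_2 = (-8/3, 1/3, -5/3, 1)
  u_3 = (-20/33, -1/11, -7/33, -64/33)

Apply the Gram-Schmidt recurrence
  u_1 = v_1
  u_i = v_i − Σ_{j<i} ((v_i · u_j) / (u_j · u_j)) · u_j.

Step by step this gives:
  u_1 = (-1, 2, 2, 0)
  u_2 = (-8/3, 1/3, -5/3, 1)
  u_3 = (-20/33, -1/11, -7/33, -64/33)

Orthogonality check:
  u_2 · u_1 = 0 (should be 0)
  u_3 · u_1 = 0 (should be 0)
  u_3 · u_2 = 0 (should be 0)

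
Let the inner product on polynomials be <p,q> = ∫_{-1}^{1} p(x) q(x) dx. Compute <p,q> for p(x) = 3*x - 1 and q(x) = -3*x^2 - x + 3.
<p,q> = -6

Expand the product: p(x)·q(x) = -9*x^3 + 10*x - 3.
∫_{-1}^{1} of each monomial x^k gives [2/(k+1) if k even, 0 if k odd]. Integrating term-by-term (or equivalently evaluating the antiderivative F(x) = -9*x^4/4 + 5*x^2 - 3*x at the endpoints):
  F(1) − F(−1) = -1/4 − (23/4) = -6.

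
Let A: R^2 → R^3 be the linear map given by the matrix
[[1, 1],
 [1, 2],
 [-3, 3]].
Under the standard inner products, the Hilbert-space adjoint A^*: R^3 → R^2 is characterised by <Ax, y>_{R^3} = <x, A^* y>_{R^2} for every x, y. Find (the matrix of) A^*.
A^* = A^T =
[[1, 1, -3],
 [1, 2, 3]]

For real matrices with standard dot products, the defining identity <Ax, y> = <x, A^* y> gives (Ax)^T y = x^T (A^*) y, i.e. x^T A^T y = x^T (A^*) y. Since this holds for all x, y, we must have A^* = A^T. Therefore
A^* =
[[1, 1, -3],
 [1, 2, 3]].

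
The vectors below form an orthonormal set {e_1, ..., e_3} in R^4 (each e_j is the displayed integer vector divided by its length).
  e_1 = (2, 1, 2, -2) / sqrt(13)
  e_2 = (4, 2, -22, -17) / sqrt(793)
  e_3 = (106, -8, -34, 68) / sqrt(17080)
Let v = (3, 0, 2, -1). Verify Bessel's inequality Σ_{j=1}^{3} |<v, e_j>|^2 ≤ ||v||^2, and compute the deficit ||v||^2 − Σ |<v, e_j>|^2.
Σ |<v, e_j>|^2 = 133/10; ||v||^2 = 14; deficit = 7/10

Write each e_j = u_j / sqrt(<u_j, u_j>) where u_j is the displayed integer vector. Then <v, e_j> = <v, u_j> / sqrt(<u_j, u_j>), so |<v, e_j>|^2 = <v, u_j>^2 / <u_j, u_j>.
Coefficients: <v, e_1> = 12/sqrt(13), <v, e_2> = -15/sqrt(793), <v, e_3> = 182/sqrt(17080).
Square and sum: Σ |<v, e_j>|^2 = 133/10.
Compute ||v||^2 = v·v = 14.
Deficit = 14 − 133/10 = 7/10 ≥ 0, confirming Bessel's inequality. (The deficit equals ||v − Σ <v,e_j> e_j||^2, the squared distance from v to span{e_j}.)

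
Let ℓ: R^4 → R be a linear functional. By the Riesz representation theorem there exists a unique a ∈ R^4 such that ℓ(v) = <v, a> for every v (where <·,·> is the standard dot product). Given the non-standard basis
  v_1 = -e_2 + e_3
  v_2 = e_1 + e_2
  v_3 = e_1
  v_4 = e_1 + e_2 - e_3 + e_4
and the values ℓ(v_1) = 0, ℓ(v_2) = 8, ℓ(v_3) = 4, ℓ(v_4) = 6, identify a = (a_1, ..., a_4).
a = (4, 4, 4, 2)

Write a = (a_1, ..., a_4) in the standard basis. For each basis vector v_i, ℓ(v_i) = <v_i, a> is a linear equation in the a_j's. Collect the n equations into a matrix system V a = ℓ, where row i of V is v_i (expressed in the standard basis). Since V is invertible (lower-triangular with 1s on the diagonal, up to permutation), solve by back-substitution:
  V =
[[0, -1, 1, 0],
 [1, 1, 0, 0],
 [1, 0, 0, 0],
 [1, 1, -1, 1]]
  V a = (0, 8, 4, 6)
Solving gives a = (4, 4, 4, 2).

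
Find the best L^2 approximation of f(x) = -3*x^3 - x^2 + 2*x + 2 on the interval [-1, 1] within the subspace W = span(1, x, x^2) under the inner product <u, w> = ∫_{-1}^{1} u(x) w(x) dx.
g(x) = -x^2 + x/5 + 2

The best approximation g ∈ W is the orthogonal projection of f onto W. Writing g = a_0 + a_1 x + a_2 x^2, the coefficients solve the normal equations G · a = b where
  G_{ij} = <φ_i, φ_j> and b_i = <f, φ_i>, with φ_0 = 1, φ_1 = x, φ_2 = x^2.
G =
  [2, 0, 2/3]
  [0, 2/3, 0]
  [2/3, 0, 2/5],
b = (10/3, 2/15, 14/15).
Solving gives a_0 = 2, a_1 = 1/5, a_2 = -1, so
  g(x) = -x^2 + x/5 + 2.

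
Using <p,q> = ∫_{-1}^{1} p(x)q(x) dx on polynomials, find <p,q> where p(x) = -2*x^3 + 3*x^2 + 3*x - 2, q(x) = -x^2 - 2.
<p,q> = 62/15

Expand the product: p(x)·q(x) = 2*x^5 - 3*x^4 + x^3 - 4*x^2 - 6*x + 4.
∫_{-1}^{1} of each monomial x^k gives [2/(k+1) if k even, 0 if k odd]. Integrating term-by-term (or equivalently evaluating the antiderivative F(x) = x^6/3 - 3*x^5/5 + x^4/4 - 4*x^3/3 - 3*x^2 + 4*x at the endpoints):
  F(1) − F(−1) = -7/20 − (-269/60) = 62/15.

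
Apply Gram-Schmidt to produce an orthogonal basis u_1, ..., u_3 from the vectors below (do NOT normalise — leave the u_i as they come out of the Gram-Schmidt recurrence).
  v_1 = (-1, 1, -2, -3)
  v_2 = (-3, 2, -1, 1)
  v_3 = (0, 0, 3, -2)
Orthogonal basis:
  u_1 = (-1, 1, -2, -3)
  u_2 = (-41/15, 26/15, -7/15, 9/5)
  u_3 = (-205/209, 130/209, 592/209, -283/209)

Apply the Gram-Schmidt recurrence
  u_1 = v_1
  u_i = v_i − Σ_{j<i} ((v_i · u_j) / (u_j · u_j)) · u_j.

Step by step this gives:
  u_1 = (-1, 1, -2, -3)
  u_2 = (-41/15, 26/15, -7/15, 9/5)
  u_3 = (-205/209, 130/209, 592/209, -283/209)

Orthogonality check:
  u_2 · u_1 = 0 (should be 0)
  u_3 · u_1 = 0 (should be 0)
  u_3 · u_2 = 0 (should be 0)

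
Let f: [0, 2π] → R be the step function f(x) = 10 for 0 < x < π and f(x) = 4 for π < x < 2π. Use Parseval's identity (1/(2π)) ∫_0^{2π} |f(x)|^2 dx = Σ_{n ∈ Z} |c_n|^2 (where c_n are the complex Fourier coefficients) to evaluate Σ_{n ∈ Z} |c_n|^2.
Σ |c_n|^2 = 58

Parseval equates the L^2 energy of f (normalised by 1/(2π)) with the ℓ^2 sum of its Fourier coefficients: (1/(2π)) ∫_0^{2π} |f|^2 = Σ |c_n|^2.
Compute the left side: (1/(2π)) [∫_0^π 10^2 dx + ∫_π^{2π} 4^2 dx] = (1/(2π)) · (100π + 16π) = (100 + 16)/2 = 58.
So Σ_{n ∈ Z} |c_n|^2 = 58.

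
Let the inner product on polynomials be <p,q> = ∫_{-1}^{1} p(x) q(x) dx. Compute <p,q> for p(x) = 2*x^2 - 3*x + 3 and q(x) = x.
<p,q> = -2

Expand the product: p(x)·q(x) = 2*x^3 - 3*x^2 + 3*x.
∫_{-1}^{1} of each monomial x^k gives [2/(k+1) if k even, 0 if k odd]. Integrating term-by-term (or equivalently evaluating the antiderivative F(x) = x^4/2 - x^3 + 3*x^2/2 at the endpoints):
  F(1) − F(−1) = 1 − (3) = -2.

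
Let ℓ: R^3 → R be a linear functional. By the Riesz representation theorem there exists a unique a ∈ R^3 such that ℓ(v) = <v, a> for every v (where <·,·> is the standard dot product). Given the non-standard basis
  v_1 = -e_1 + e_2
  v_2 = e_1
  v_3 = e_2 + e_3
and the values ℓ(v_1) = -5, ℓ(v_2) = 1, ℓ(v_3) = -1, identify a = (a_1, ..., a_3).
a = (1, -4, 3)

Write a = (a_1, ..., a_3) in the standard basis. For each basis vector v_i, ℓ(v_i) = <v_i, a> is a linear equation in the a_j's. Collect the n equations into a matrix system V a = ℓ, where row i of V is v_i (expressed in the standard basis). Since V is invertible (lower-triangular with 1s on the diagonal, up to permutation), solve by back-substitution:
  V =
[[-1, 1, 0],
 [1, 0, 0],
 [0, 1, 1]]
  V a = (-5, 1, -1)
Solving gives a = (1, -4, 3).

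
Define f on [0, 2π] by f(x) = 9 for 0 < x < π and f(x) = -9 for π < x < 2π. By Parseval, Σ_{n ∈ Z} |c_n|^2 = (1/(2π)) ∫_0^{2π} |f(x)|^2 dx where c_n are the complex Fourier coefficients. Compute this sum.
Σ |c_n|^2 = 81

Parseval equates the L^2 energy of f (normalised by 1/(2π)) with the ℓ^2 sum of its Fourier coefficients: (1/(2π)) ∫_0^{2π} |f|^2 = Σ |c_n|^2.
Compute the left side: (1/(2π)) [∫_0^π 9^2 dx + ∫_π^{2π} (-9)^2 dx] = (1/(2π)) · (81π + 81π) = (81 + 81)/2 = 81.
So Σ_{n ∈ Z} |c_n|^2 = 81.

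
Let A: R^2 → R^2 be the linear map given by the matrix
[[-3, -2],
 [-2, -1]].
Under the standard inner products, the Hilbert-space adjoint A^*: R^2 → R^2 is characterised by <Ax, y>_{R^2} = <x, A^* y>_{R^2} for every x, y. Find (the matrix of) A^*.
A^* = A^T =
[[-3, -2],
 [-2, -1]]

For real matrices with standard dot products, the defining identity <Ax, y> = <x, A^* y> gives (Ax)^T y = x^T (A^*) y, i.e. x^T A^T y = x^T (A^*) y. Since this holds for all x, y, we must have A^* = A^T. Therefore
A^* =
[[-3, -2],
 [-2, -1]].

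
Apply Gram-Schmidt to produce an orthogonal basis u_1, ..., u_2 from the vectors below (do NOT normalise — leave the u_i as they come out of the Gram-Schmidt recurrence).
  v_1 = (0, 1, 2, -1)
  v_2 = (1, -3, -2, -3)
Orthogonal basis:
  u_1 = (0, 1, 2, -1)
  u_2 = (1, -7/3, -2/3, -11/3)

Apply the Gram-Schmidt recurrence
  u_1 = v_1
  u_i = v_i − Σ_{j<i} ((v_i · u_j) / (u_j · u_j)) · u_j.

Step by step this gives:
  u_1 = (0, 1, 2, -1)
  u_2 = (1, -7/3, -2/3, -11/3)

Orthogonality check:
  u_2 · u_1 = 0 (should be 0)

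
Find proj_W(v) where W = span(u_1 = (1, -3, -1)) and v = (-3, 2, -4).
proj_W(v) = (-5/11, 15/11, 5/11)

Set up U = [u_1 | ... | u_1] ∈ R^(3×1). The projector onto W = col(U) is P = U (U^T U)^(-1) U^T.
Compute U^T U =
  [11],
and U^T v = (-5).
Solve U^T U · c = U^T v for the coefficients: c = (-5/11). The projection is proj_W(v) = U c.
Check: (v - proj_W(v)) · u_1 = 0  (should be 0).
Result: proj_W(v) = (-5/11, 15/11, 5/11).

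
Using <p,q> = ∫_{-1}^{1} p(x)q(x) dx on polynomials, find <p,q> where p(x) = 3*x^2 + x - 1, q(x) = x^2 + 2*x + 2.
<p,q> = 28/15

Expand the product: p(x)·q(x) = 3*x^4 + 7*x^3 + 7*x^2 - 2.
∫_{-1}^{1} of each monomial x^k gives [2/(k+1) if k even, 0 if k odd]. Integrating term-by-term (or equivalently evaluating the antiderivative F(x) = 3*x^5/5 + 7*x^4/4 + 7*x^3/3 - 2*x at the endpoints):
  F(1) − F(−1) = 161/60 − (49/60) = 28/15.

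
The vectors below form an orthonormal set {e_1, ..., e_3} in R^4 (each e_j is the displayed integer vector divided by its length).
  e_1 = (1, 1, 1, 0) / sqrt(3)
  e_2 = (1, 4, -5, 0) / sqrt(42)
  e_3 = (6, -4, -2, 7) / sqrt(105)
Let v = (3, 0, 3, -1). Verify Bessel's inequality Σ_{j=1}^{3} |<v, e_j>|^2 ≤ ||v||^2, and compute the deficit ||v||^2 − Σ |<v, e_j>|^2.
Σ |<v, e_j>|^2 = 47/3; ||v||^2 = 19; deficit = 10/3

Write each e_j = u_j / sqrt(<u_j, u_j>) where u_j is the displayed integer vector. Then <v, e_j> = <v, u_j> / sqrt(<u_j, u_j>), so |<v, e_j>|^2 = <v, u_j>^2 / <u_j, u_j>.
Coefficients: <v, e_1> = 6/sqrt(3), <v, e_2> = -12/sqrt(42), <v, e_3> = 5/sqrt(105).
Square and sum: Σ |<v, e_j>|^2 = 47/3.
Compute ||v||^2 = v·v = 19.
Deficit = 19 − 47/3 = 10/3 ≥ 0, confirming Bessel's inequality. (The deficit equals ||v − Σ <v,e_j> e_j||^2, the squared distance from v to span{e_j}.)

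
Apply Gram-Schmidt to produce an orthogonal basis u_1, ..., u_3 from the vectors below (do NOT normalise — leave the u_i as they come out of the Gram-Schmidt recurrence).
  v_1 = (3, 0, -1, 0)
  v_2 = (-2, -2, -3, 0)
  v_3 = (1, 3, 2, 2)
Orthogonal basis:
  u_1 = (3, 0, -1, 0)
  u_2 = (-11/10, -2, -33/10, 0)
  u_3 = (-38/161, 209/161, -114/161, 2)

Apply the Gram-Schmidt recurrence
  u_1 = v_1
  u_i = v_i − Σ_{j<i} ((v_i · u_j) / (u_j · u_j)) · u_j.

Step by step this gives:
  u_1 = (3, 0, -1, 0)
  u_2 = (-11/10, -2, -33/10, 0)
  u_3 = (-38/161, 209/161, -114/161, 2)

Orthogonality check:
  u_2 · u_1 = 0 (should be 0)
  u_3 · u_1 = 0 (should be 0)
  u_3 · u_2 = 0 (should be 0)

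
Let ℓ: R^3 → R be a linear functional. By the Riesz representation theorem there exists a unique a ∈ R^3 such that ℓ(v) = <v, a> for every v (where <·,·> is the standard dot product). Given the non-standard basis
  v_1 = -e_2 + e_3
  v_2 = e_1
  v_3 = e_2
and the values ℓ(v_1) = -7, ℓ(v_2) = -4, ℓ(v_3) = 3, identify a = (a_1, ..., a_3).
a = (-4, 3, -4)

Write a = (a_1, ..., a_3) in the standard basis. For each basis vector v_i, ℓ(v_i) = <v_i, a> is a linear equation in the a_j's. Collect the n equations into a matrix system V a = ℓ, where row i of V is v_i (expressed in the standard basis). Since V is invertible (lower-triangular with 1s on the diagonal, up to permutation), solve by back-substitution:
  V =
[[0, -1, 1],
 [1, 0, 0],
 [0, 1, 0]]
  V a = (-7, -4, 3)
Solving gives a = (-4, 3, -4).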